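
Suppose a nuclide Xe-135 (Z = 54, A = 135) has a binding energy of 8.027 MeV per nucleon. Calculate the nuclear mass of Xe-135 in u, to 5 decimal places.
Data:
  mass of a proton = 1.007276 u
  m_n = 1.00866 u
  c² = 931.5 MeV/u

Total binding energy = 135 × 8.027 = 1083.645 MeV
Mass defect = 1083.645 MeV / (931.5 MeV/u) = 1.1633333 u
Constituent mass = 54(1.007276) + 81(1.00866) = 136.094364 u
Nuclear mass = 136.094364 − 1.1633333 = 134.9310307 u ≈ 134.93103 u (to 5 decimal places)

134.93103 u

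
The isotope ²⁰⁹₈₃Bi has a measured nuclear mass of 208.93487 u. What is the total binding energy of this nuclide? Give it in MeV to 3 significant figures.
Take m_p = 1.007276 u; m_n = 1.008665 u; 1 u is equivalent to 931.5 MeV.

1640 MeV

With 83 protons and 126 neutrons (A = 209):
Total constituent mass: 83 × 1.007276 + 126 × 1.008665 = 210.695698 u
Mass defect Δm = 210.695698 − 208.93487 = 1.760828 u
E_B = 1.760828 × 931.5 = 1640.21 MeV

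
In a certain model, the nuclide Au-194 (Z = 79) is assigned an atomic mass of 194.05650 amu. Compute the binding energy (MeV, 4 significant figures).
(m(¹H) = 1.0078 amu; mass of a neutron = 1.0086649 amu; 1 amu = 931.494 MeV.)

1450 MeV

Z = 79, so N = A − Z = 194 − 79 = 115.
Mass of separated nucleons = 79(1.0078) + 115(1.0086649) = 79.6162 + 115.9964635 = 195.6126635 amu
Δm = 195.6126635 − 194.05650 = 1.5561635 amu
Binding energy = Δm·c² = 1.5561635 × 931.494 MeV/amu = 1449.56 MeV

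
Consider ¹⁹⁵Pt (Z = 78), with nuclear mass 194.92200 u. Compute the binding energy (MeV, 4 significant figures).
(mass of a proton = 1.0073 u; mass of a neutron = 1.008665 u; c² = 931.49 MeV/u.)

1547 MeV

Σm = 78·m_p + 117·m_n = 78.5694 + 118.013805 = 196.583205 u
Mass defect Δm = 196.583205 − 194.92200 = 1.661205 u
E_B = 1.661205 × 931.49 = 1547.40 MeV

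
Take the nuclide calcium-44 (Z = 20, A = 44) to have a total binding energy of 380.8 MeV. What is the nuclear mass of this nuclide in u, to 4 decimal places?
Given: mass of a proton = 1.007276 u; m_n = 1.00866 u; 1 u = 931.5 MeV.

Mass defect = 380.8 MeV / (931.5 MeV/u) = 0.408803 u
Constituent mass = 20(1.007276) + 24(1.00866) = 44.353360 u
Nuclear mass = 44.353360 − 0.408803 = 43.944557 u ≈ 43.9446 u (to 4 decimal places)

43.9446 u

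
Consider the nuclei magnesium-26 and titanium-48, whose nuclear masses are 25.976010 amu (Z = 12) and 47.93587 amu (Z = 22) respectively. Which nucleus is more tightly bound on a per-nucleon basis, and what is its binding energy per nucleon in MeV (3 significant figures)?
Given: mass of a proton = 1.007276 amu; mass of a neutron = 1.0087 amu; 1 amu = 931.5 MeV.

titanium-48; 8.74 MeV/nucleon

magnesium-26: Σm = 12(1.007276) + 14(1.0087) = 26.209112 amu; Δm = 0.233102 amu; E_B = 217.13 MeV; E_B/A = 8.351 MeV
titanium-48: Σm = 22(1.007276) + 26(1.0087) = 48.386272 amu; Δm = 0.450402 amu; E_B = 419.55 MeV; E_B/A = 8.741 MeV
titanium-48 has the higher binding energy per nucleon, so it is the more tightly bound nucleus.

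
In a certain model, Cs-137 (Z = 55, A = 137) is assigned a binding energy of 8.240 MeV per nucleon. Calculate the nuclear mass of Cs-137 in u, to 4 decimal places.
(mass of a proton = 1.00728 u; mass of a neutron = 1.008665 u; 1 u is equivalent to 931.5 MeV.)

136.8990 u

Total binding energy = 137 × 8.240 = 1128.880 MeV
Mass defect = 1128.880 MeV / (931.5 MeV/u) = 1.211895 u
Constituent mass = 55(1.00728) + 82(1.008665) = 138.110930 u
Nuclear mass = 138.110930 − 1.211895 = 136.899035 u ≈ 136.8990 u (to 4 decimal places)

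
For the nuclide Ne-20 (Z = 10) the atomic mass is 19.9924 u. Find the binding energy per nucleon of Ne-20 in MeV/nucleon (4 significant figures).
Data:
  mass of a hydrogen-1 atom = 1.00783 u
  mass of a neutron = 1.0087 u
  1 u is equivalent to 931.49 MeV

Σm = 10·m(¹H) + 10·m_n = 10.07830 + 10.0870 = 20.16530 u
The mass defect is 20.16530 − 19.9924 = 0.17290 u.
E_B = 0.17290 × 931.49 = 161.055 MeV
Dividing by A = 20 gives 8.053 MeV per nucleon.

8.053 MeV/nucleon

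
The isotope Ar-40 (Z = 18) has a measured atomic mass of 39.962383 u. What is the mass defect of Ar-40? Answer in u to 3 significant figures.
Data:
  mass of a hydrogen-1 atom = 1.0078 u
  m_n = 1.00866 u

0.369 u

With 18 protons and 22 neutrons (A = 40):
Σm = 18·m(¹H) + 22·m_n = 18.1404 + 22.19052 = 40.33092 u
Δm = 40.33092 − 39.962383 = 0.368537 u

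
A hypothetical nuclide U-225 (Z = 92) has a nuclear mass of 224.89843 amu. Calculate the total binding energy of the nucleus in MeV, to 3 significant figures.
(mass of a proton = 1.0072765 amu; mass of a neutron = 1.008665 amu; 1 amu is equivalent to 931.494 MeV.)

1790 MeV

Σm = 92·m_p + 133·m_n = 92.6694380 + 134.152445 = 226.8218830 amu
Δm = 226.8218830 − 224.89843 = 1.9234530 amu
Binding energy = Δm·c² = 1.9234530 × 931.494 MeV/amu = 1791.68 MeV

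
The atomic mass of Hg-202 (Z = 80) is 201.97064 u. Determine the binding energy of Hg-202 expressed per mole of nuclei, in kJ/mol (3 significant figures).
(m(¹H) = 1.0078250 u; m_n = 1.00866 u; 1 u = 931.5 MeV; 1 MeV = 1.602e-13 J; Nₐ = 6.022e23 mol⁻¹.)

Total constituent mass: 80 × 1.0078250 + 122 × 1.00866 = 203.6825200 u
Mass defect Δm = 203.6825200 − 201.97064 = 1.7118800 u
Binding energy = Δm·c² = 1.7118800 × 931.5 MeV/u = 1594.62 MeV
Per nucleus in joules: 1594.62 MeV × 1.602e-13 J/MeV = 2.5546e-10 J
Per mole: 2.5546e-10 J × 6.022e23 mol⁻¹ = 1.5384e+14 J/mol

1.54e+11 kJ/mol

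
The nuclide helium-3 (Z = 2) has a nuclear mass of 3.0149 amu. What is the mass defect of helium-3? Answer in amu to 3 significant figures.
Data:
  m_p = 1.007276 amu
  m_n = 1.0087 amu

0.00835 amu

Z = 2, so N = A − Z = 3 − 2 = 1.
Σm = 2·m_p + 1·m_n = 2.014552 + 1.0087 = 3.023252 amu
Δm = 3.023252 − 3.0149 = 0.008352 amu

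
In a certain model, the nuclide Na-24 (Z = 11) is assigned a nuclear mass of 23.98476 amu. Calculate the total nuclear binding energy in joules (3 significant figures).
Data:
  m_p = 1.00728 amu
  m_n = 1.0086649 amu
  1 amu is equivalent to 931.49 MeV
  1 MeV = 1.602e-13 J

With 11 protons and 13 neutrons (A = 24):
Mass of separated nucleons = 11(1.00728) + 13(1.0086649) = 11.08008 + 13.1126437 = 24.1927237 amu
The mass defect is 24.1927237 − 23.98476 = 0.2079637 amu.
Converting to energy: 0.2079637 amu × 931.49 MeV/amu = 193.716 MeV
In joules: 193.716 MeV × 1.602e-13 J/MeV = 3.1033e-11 J

3.10e-11 J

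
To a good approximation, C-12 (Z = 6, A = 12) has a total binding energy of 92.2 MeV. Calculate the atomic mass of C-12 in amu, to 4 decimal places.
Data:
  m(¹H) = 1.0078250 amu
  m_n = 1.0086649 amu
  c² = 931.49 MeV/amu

12.0000 amu

Mass defect = 92.2 MeV / (931.49 MeV/amu) = 0.098981 amu
Constituent mass = 6(1.0078250) + 6(1.0086649) = 12.0989394 amu
Atomic mass = 12.0989394 − 0.098981 = 11.9999584 amu ≈ 12.0000 amu (to 4 decimal places)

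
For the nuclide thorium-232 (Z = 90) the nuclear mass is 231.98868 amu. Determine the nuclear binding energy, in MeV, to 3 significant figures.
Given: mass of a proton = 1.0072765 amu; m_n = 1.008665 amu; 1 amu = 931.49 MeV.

1770 MeV

Total constituent mass: 90 × 1.0072765 + 142 × 1.008665 = 233.8853150 amu
Mass defect Δm = 233.8853150 − 231.98868 = 1.8966350 amu
Converting to energy: 1.8966350 amu × 931.49 MeV/amu = 1766.70 MeV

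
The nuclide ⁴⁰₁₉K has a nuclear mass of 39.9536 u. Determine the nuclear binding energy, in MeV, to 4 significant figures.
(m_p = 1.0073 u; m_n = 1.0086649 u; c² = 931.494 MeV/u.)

341.9 MeV

Σm = 19·m_p + 21·m_n = 19.1387 + 21.1819629 = 40.3206629 u
Mass defect Δm = 40.3206629 − 39.9536 = 0.3670629 u
E_B = 0.3670629 × 931.494 = 341.917 MeV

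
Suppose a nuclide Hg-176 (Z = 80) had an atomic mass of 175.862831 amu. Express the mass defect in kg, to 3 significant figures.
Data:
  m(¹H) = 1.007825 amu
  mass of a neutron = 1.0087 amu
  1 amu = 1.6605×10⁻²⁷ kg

2.65e-27 kg

Mass of separated nucleons = 80(1.007825) + 96(1.0087) = 80.626000 + 96.8352 = 177.461200 amu
Δm = 177.461200 − 175.862831 = 1.598369 amu
In SI units: 1.598369 amu × 1.6605×10⁻²⁷ kg/amu = 2.6541e-27 kg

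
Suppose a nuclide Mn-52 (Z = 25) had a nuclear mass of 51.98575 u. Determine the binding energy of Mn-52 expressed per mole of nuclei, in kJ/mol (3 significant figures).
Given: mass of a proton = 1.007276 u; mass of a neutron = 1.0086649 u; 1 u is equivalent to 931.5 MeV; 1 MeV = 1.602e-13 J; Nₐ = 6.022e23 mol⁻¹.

Z = 25, so N = A − Z = 52 − 25 = 27.
Mass of separated nucleons = 25(1.007276) + 27(1.0086649) = 25.181900 + 27.2339523 = 52.4158523 u
The mass defect is 52.4158523 − 51.98575 = 0.4301023 u.
E_B = 0.4301023 × 931.5 = 400.640 MeV
Per nucleus in joules: 400.640 MeV × 1.602e-13 J/MeV = 6.4183e-11 J
Per mole: 6.4183e-11 J × 6.022e23 mol⁻¹ = 3.8651e+13 J/mol

3.87e+10 kJ/mol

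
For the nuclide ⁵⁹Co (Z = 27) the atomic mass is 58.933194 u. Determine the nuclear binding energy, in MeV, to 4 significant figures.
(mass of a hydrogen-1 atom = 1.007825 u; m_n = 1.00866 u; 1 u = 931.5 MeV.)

Z = 27, so N = A − Z = 59 − 27 = 32.
Total constituent mass: 27 × 1.007825 + 32 × 1.00866 = 59.488395 u
Δm = 59.488395 − 58.933194 = 0.555201 u
E_B = 0.555201 × 931.5 = 517.170 MeV

517.2 MeV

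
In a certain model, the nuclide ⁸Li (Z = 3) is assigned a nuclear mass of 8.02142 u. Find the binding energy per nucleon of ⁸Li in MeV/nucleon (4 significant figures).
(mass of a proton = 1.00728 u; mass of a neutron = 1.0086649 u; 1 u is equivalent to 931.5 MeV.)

5.094 MeV/nucleon

Total constituent mass: 3 × 1.00728 + 5 × 1.0086649 = 8.0651645 u
Mass defect Δm = 8.0651645 − 8.02142 = 0.0437445 u
Binding energy = Δm·c² = 0.0437445 × 931.5 MeV/u = 40.7480 MeV
BE/A = 40.7480 MeV / 8 = 5.094 MeV/nucleon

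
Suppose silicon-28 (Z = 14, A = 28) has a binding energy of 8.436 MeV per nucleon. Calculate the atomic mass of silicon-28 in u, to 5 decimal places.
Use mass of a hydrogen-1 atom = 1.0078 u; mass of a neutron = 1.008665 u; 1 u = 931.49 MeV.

27.97693 u

Total binding energy = 28 × 8.436 = 236.208 MeV
Mass defect = 236.208 MeV / (931.49 MeV/u) = 0.2535808 u
Constituent mass = 14(1.0078) + 14(1.008665) = 28.230510 u
Atomic mass = 28.230510 − 0.2535808 = 27.9769292 u ≈ 27.97693 u (to 5 decimal places)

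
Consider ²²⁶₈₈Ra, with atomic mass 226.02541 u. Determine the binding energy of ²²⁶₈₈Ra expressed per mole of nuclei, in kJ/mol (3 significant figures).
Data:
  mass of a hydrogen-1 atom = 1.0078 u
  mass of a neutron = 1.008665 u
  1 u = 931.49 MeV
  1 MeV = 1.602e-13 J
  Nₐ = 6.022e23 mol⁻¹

Σm = 88·m(¹H) + 138·m_n = 88.6864 + 139.195770 = 227.882170 u
The mass defect is 227.882170 − 226.02541 = 1.856760 u.
E_B = 1.856760 × 931.49 = 1729.55 MeV
Per nucleus in joules: 1729.55 MeV × 1.602e-13 J/MeV = 2.7707e-10 J
Per mole: 2.7707e-10 J × 6.022e23 mol⁻¹ = 1.6685e+14 J/mol

1.67e+11 kJ/mol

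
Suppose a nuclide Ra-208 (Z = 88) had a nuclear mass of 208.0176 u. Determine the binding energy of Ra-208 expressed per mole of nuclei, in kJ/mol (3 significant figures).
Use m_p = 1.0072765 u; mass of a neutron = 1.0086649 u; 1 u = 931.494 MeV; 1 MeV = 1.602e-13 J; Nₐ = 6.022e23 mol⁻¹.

Σm = 88·m_p + 120·m_n = 88.6403320 + 121.0397880 = 209.6801200 u
The mass defect is 209.6801200 − 208.0176 = 1.6625200 u.
Converting to energy: 1.6625200 u × 931.494 MeV/u = 1548.63 MeV
Per nucleus in joules: 1548.63 MeV × 1.602e-13 J/MeV = 2.4809e-10 J
Per mole: 2.4809e-10 J × 6.022e23 mol⁻¹ = 1.4940e+14 J/mol

1.49e+11 kJ/mol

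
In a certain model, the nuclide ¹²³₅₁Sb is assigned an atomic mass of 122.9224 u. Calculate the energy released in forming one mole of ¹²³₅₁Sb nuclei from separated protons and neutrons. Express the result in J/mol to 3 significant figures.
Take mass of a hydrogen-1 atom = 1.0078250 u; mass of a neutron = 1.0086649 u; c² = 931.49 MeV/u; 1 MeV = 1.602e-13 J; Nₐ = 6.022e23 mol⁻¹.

9.89e+13 J/mol

Σm = 51·m(¹H) + 72·m_n = 51.3990750 + 72.6238728 = 124.0229478 u
Δm = 124.0229478 − 122.9224 = 1.1005478 u
E_B = 1.1005478 × 931.49 = 1025.15 MeV
Per nucleus in joules: 1025.15 MeV × 1.602e-13 J/MeV = 1.6423e-10 J
Per mole: 1.6423e-10 J × 6.022e23 mol⁻¹ = 9.8899e+13 J/mol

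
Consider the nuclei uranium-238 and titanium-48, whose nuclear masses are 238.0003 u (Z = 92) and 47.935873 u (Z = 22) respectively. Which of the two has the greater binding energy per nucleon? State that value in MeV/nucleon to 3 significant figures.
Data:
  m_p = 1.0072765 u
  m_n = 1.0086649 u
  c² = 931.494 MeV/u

uranium-238: Σm = 92(1.0072765) + 146(1.0086649) = 239.9345134 u; Δm = 1.9342134 u; E_B = 1801.7 MeV; E_B/A = 7.570 MeV
titanium-48: Σm = 22(1.0072765) + 26(1.0086649) = 48.3853704 u; Δm = 0.4494974 u; E_B = 418.70 MeV; E_B/A = 8.723 MeV
titanium-48 has the higher binding energy per nucleon, so it is the more tightly bound nucleus.

titanium-48; 8.72 MeV/nucleon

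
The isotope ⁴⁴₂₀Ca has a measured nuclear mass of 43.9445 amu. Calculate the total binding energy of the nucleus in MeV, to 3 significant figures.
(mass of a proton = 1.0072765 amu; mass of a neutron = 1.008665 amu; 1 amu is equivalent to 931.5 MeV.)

381 MeV

Total constituent mass: 20 × 1.0072765 + 24 × 1.008665 = 44.3534900 amu
Mass defect Δm = 44.3534900 − 43.9445 = 0.4089900 amu
Binding energy = Δm·c² = 0.4089900 × 931.5 MeV/amu = 380.974 MeV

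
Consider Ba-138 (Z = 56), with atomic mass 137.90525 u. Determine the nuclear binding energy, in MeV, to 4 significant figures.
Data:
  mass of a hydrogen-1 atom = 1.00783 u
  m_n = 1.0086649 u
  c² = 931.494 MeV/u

The nucleus contains 56 protons and 138 − 56 = 82 neutrons.
Mass of separated nucleons = 56(1.00783) + 82(1.0086649) = 56.43848 + 82.7105218 = 139.1490018 u
Δm = 139.1490018 − 137.90525 = 1.2437518 u
E_B = 1.2437518 × 931.494 = 1158.55 MeV

1159 MeV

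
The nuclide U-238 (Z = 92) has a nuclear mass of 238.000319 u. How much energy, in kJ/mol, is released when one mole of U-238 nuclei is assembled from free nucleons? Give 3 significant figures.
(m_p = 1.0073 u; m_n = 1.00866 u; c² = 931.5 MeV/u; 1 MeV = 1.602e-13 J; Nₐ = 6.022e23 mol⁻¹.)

Mass of separated nucleons = 92(1.0073) + 146(1.00866) = 92.6716 + 147.26436 = 239.93596 u
The mass defect is 239.93596 − 238.000319 = 1.935641 u.
Binding energy = Δm·c² = 1.935641 × 931.5 MeV/u = 1803.05 MeV
Per nucleus in joules: 1803.05 MeV × 1.602e-13 J/MeV = 2.8885e-10 J
Per mole: 2.8885e-10 J × 6.022e23 mol⁻¹ = 1.7395e+14 J/mol

1.74e+11 kJ/mol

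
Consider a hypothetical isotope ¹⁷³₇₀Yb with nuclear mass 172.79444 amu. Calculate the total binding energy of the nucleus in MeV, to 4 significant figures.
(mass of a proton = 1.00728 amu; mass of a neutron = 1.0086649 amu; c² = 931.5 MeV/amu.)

Total constituent mass: 70 × 1.00728 + 103 × 1.0086649 = 174.4020847 amu
Mass defect Δm = 174.4020847 − 172.79444 = 1.6076447 amu
Binding energy = Δm·c² = 1.6076447 × 931.5 MeV/amu = 1497.52 MeV

1498 MeV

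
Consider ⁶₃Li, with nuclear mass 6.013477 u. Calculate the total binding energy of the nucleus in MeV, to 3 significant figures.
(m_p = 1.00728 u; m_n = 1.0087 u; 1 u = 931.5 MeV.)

32.1 MeV

The nucleus contains 3 protons and 6 − 3 = 3 neutrons.
Mass of separated nucleons = 3(1.00728) + 3(1.0087) = 3.02184 + 3.0261 = 6.04794 u
Mass defect Δm = 6.04794 − 6.013477 = 0.034463 u
Binding energy = Δm·c² = 0.034463 × 931.5 MeV/u = 32.1023 MeV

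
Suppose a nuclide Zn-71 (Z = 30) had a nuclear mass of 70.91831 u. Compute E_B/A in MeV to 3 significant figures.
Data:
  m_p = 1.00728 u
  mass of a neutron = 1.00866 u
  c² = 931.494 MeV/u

8.60 MeV/nucleon

Z = 30, so N = A − Z = 71 − 30 = 41.
Mass of separated nucleons = 30(1.00728) + 41(1.00866) = 30.21840 + 41.35506 = 71.57346 u
Δm = 71.57346 − 70.91831 = 0.65515 u
E_B = 0.65515 × 931.494 = 610.268 MeV
Per nucleon: 610.268 / 71 = 8.595 MeV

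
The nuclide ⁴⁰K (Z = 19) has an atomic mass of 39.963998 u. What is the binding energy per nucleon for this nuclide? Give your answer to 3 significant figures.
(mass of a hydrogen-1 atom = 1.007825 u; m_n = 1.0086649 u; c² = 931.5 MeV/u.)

Z = 19, so N = A − Z = 40 − 19 = 21.
Total constituent mass: 19 × 1.007825 + 21 × 1.0086649 = 40.3306379 u
The mass defect is 40.3306379 − 39.963998 = 0.3666399 u.
Binding energy = Δm·c² = 0.3666399 × 931.5 MeV/u = 341.525 MeV
BE/A = 341.525 MeV / 40 = 8.538 MeV/nucleon

8.54 MeV/nucleon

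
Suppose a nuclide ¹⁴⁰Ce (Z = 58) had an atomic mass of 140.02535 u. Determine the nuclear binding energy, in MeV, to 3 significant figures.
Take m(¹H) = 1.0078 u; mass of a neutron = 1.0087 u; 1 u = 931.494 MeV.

With 58 protons and 82 neutrons (A = 140):
Mass of separated nucleons = 58(1.0078) + 82(1.0087) = 58.4524 + 82.7134 = 141.1658 u
Δm = 141.1658 − 140.02535 = 1.14045 u
Binding energy = Δm·c² = 1.14045 × 931.494 MeV/u = 1062.32 MeV

1060 MeV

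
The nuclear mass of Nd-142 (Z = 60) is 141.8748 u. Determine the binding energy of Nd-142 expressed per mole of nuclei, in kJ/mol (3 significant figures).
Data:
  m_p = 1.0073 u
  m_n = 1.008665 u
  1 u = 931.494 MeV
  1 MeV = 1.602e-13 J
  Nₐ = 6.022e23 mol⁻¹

1.14e+11 kJ/mol

Total constituent mass: 60 × 1.0073 + 82 × 1.008665 = 143.148530 u
The mass defect is 143.148530 − 141.8748 = 1.273730 u.
Binding energy = Δm·c² = 1.273730 × 931.494 MeV/u = 1186.47 MeV
Per nucleus in joules: 1186.47 MeV × 1.602e-13 J/MeV = 1.9007e-10 J
Per mole: 1.9007e-10 J × 6.022e23 mol⁻¹ = 1.1446e+14 J/mol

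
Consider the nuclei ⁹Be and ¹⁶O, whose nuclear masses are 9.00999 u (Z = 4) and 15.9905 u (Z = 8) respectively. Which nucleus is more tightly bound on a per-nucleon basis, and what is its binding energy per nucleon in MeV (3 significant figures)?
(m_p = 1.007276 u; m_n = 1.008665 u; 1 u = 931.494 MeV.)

⁹Be: Σm = 4(1.007276) + 5(1.008665) = 9.072429 u; Δm = 0.062439 u; E_B = 58.162 MeV; E_B/A = 6.462 MeV
¹⁶O: Σm = 8(1.007276) + 8(1.008665) = 16.127528 u; Δm = 0.137028 u; E_B = 127.64 MeV; E_B/A = 7.978 MeV
¹⁶O has the higher binding energy per nucleon, so it is the more tightly bound nucleus.

¹⁶O; 7.98 MeV/nucleon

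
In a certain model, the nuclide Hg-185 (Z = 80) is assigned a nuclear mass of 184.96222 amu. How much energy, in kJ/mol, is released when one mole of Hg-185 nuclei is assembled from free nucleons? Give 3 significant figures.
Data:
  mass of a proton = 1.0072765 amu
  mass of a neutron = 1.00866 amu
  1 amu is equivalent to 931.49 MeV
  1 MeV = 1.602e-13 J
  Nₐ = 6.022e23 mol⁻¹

Z = 80, so N = A − Z = 185 − 80 = 105.
Total constituent mass: 80 × 1.0072765 + 105 × 1.00866 = 186.4914200 amu
Mass defect Δm = 186.4914200 − 184.96222 = 1.5292000 amu
Converting to energy: 1.5292000 amu × 931.49 MeV/amu = 1424.43 MeV
Per nucleus in joules: 1424.43 MeV × 1.602e-13 J/MeV = 2.2819e-10 J
Per mole: 2.2819e-10 J × 6.022e23 mol⁻¹ = 1.3742e+14 J/mol

1.37e+11 kJ/mol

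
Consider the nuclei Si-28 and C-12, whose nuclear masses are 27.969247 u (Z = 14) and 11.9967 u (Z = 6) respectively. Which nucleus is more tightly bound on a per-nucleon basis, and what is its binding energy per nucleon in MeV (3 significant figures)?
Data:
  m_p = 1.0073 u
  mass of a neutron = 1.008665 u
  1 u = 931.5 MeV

Si-28: Σm = 14(1.0073) + 14(1.008665) = 28.223510 u; Δm = 0.254263 u; E_B = 236.85 MeV; E_B/A = 8.459 MeV
C-12: Σm = 6(1.0073) + 6(1.008665) = 12.095790 u; Δm = 0.099090 u; E_B = 92.302 MeV; E_B/A = 7.692 MeV
Si-28 has the higher binding energy per nucleon, so it is the more tightly bound nucleus.

Si-28; 8.46 MeV/nucleon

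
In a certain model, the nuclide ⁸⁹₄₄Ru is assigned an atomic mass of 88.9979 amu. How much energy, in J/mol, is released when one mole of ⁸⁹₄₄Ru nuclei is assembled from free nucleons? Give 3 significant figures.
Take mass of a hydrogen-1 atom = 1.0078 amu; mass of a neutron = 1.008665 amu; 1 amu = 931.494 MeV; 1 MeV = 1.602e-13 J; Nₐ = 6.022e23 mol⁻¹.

Σm = 44·m(¹H) + 45·m_n = 44.3432 + 45.389925 = 89.733125 amu
The mass defect is 89.733125 − 88.9979 = 0.735225 amu.
Binding energy = Δm·c² = 0.735225 × 931.494 MeV/amu = 684.858 MeV
Per nucleus in joules: 684.858 MeV × 1.602e-13 J/MeV = 1.0971e-10 J
Per mole: 1.0971e-10 J × 6.022e23 mol⁻¹ = 6.6067e+13 J/mol

6.61e+13 J/mol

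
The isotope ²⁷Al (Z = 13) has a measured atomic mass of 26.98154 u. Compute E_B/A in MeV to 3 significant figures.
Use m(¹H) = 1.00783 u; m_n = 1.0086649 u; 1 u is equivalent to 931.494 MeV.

The nucleus contains 13 protons and 27 − 13 = 14 neutrons.
Total constituent mass: 13 × 1.00783 + 14 × 1.0086649 = 27.2230986 u
Δm = 27.2230986 − 26.98154 = 0.2415586 u
Converting to energy: 0.2415586 u × 931.494 MeV/u = 225.010 MeV
BE/A = 225.010 MeV / 27 = 8.334 MeV/nucleon

8.33 MeV/nucleon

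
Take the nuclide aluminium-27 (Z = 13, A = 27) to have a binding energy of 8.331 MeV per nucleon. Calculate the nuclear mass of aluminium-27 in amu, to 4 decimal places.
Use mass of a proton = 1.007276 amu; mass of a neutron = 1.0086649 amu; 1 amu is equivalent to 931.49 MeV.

Total binding energy = 27 × 8.331 = 224.937 MeV
Mass defect = 224.937 MeV / (931.49 MeV/amu) = 0.241481 amu
Constituent mass = 13(1.007276) + 14(1.0086649) = 27.2158966 amu
Nuclear mass = 27.2158966 − 0.241481 = 26.9744156 amu ≈ 26.9744 amu (to 4 decimal places)

26.9744 amu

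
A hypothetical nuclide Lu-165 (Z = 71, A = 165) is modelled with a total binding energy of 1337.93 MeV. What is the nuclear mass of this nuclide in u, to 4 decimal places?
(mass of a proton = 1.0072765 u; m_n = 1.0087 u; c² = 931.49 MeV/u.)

164.8981 u

Mass defect = 1337.93 MeV / (931.49 MeV/u) = 1.436333 u
Constituent mass = 71(1.0072765) + 94(1.0087) = 166.3344315 u
Nuclear mass = 166.3344315 − 1.436333 = 164.8980985 u ≈ 164.8981 u (to 4 decimal places)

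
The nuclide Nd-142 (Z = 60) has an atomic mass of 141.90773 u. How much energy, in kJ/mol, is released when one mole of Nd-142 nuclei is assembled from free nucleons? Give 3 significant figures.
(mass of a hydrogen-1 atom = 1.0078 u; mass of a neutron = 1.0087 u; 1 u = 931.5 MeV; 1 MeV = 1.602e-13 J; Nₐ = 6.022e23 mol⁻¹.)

1.14e+11 kJ/mol

With 60 protons and 82 neutrons (A = 142):
Total constituent mass: 60 × 1.0078 + 82 × 1.0087 = 143.1814 u
Mass defect Δm = 143.1814 − 141.90773 = 1.27367 u
Binding energy = Δm·c² = 1.27367 × 931.5 MeV/u = 1186.42 MeV
Per nucleus in joules: 1186.42 MeV × 1.602e-13 J/MeV = 1.9006e-10 J
Per mole: 1.9006e-10 J × 6.022e23 mol⁻¹ = 1.1445e+14 J/mol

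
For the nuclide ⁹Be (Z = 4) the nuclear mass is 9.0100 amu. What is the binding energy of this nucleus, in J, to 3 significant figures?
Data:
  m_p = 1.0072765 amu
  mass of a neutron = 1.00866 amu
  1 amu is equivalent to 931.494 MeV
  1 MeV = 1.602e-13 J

Mass of separated nucleons = 4(1.0072765) + 5(1.00866) = 4.0291060 + 5.04330 = 9.0724060 amu
The mass defect is 9.0724060 − 9.0100 = 0.0624060 amu.
Converting to energy: 0.0624060 amu × 931.494 MeV/amu = 58.1308 MeV
In joules: 58.1308 MeV × 1.602e-13 J/MeV = 9.3126e-12 J

9.31e-12 J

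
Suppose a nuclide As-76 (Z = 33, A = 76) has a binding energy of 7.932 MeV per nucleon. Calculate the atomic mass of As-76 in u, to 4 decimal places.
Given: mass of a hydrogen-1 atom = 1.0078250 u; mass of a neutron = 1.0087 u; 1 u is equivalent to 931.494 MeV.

75.9852 u

Total binding energy = 76 × 7.932 = 602.832 MeV
Mass defect = 602.832 MeV / (931.494 MeV/u) = 0.647167 u
Constituent mass = 33(1.0078250) + 43(1.0087) = 76.6323250 u
Atomic mass = 76.6323250 − 0.647167 = 75.9851580 u ≈ 75.9852 u (to 4 decimal places)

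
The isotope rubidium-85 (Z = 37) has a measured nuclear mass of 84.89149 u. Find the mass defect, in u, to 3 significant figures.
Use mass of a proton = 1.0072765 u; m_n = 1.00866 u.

The nucleus contains 37 protons and 85 − 37 = 48 neutrons.
Total constituent mass: 37 × 1.0072765 + 48 × 1.00866 = 85.6849105 u
Δm = 85.6849105 − 84.89149 = 0.7934205 u

0.793 u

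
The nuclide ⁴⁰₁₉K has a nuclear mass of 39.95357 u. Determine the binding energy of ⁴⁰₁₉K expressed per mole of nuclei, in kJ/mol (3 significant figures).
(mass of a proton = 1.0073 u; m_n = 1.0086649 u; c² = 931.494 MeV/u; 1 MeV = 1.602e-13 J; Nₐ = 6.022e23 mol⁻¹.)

Mass of separated nucleons = 19(1.0073) + 21(1.0086649) = 19.1387 + 21.1819629 = 40.3206629 u
Mass defect Δm = 40.3206629 − 39.95357 = 0.3670929 u
E_B = 0.3670929 × 931.494 = 341.945 MeV
Per nucleus in joules: 341.945 MeV × 1.602e-13 J/MeV = 5.4780e-11 J
Per mole: 5.4780e-11 J × 6.022e23 mol⁻¹ = 3.2989e+13 J/mol

3.30e+10 kJ/mol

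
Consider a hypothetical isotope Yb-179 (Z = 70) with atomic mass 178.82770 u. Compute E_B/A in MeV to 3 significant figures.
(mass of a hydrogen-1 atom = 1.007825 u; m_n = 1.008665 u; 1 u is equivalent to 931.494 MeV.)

Mass of separated nucleons = 70(1.007825) + 109(1.008665) = 70.547750 + 109.944485 = 180.492235 u
Mass defect Δm = 180.492235 − 178.82770 = 1.664535 u
E_B = 1.664535 × 931.494 = 1550.50 MeV
BE/A = 1550.50 MeV / 179 = 8.662 MeV/nucleon

8.66 MeV/nucleon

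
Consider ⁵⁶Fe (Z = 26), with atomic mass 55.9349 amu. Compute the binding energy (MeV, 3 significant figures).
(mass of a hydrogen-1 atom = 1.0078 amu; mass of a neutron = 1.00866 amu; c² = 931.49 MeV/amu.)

The nucleus contains 26 protons and 56 − 26 = 30 neutrons.
Σm = 26·m(¹H) + 30·m_n = 26.2028 + 30.25980 = 56.46260 amu
Δm = 56.46260 − 55.9349 = 0.52770 amu
Converting to energy: 0.52770 amu × 931.49 MeV/amu = 491.547 MeV

492 MeV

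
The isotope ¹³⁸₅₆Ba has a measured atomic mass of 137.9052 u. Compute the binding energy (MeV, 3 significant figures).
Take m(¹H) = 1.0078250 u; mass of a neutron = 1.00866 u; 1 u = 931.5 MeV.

The nucleus contains 56 protons and 138 − 56 = 82 neutrons.
Mass of separated nucleons = 56(1.0078250) + 82(1.00866) = 56.4382000 + 82.71012 = 139.1483200 u
The mass defect is 139.1483200 − 137.9052 = 1.2431200 u.
Binding energy = Δm·c² = 1.2431200 × 931.5 MeV/u = 1157.97 MeV

1160 MeV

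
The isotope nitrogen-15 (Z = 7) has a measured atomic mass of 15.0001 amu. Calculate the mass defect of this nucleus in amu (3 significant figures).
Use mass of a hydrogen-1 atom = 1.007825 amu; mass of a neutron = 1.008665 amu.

0.124 amu

Σm = 7·m(¹H) + 8·m_n = 7.054775 + 8.069320 = 15.124095 amu
Mass defect Δm = 15.124095 − 15.0001 = 0.123995 amu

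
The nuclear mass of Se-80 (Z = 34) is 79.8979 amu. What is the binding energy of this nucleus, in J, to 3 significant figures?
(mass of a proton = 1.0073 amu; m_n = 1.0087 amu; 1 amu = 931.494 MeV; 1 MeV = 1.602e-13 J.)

1.12e-10 J

The nucleus contains 34 protons and 80 − 34 = 46 neutrons.
Mass of separated nucleons = 34(1.0073) + 46(1.0087) = 34.2482 + 46.4002 = 80.6484 amu
Mass defect Δm = 80.6484 − 79.8979 = 0.7505 amu
E_B = 0.7505 × 931.494 = 699.086 MeV
In joules: 699.086 MeV × 1.602e-13 J/MeV = 1.1199e-10 J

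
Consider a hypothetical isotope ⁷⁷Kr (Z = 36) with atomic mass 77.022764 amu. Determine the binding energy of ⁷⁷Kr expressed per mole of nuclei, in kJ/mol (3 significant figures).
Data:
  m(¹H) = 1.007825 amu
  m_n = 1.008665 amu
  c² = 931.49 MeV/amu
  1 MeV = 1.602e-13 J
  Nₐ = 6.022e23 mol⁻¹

5.52e+10 kJ/mol

Σm = 36·m(¹H) + 41·m_n = 36.281700 + 41.355265 = 77.636965 amu
Mass defect Δm = 77.636965 − 77.022764 = 0.614201 amu
Converting to energy: 0.614201 amu × 931.49 MeV/amu = 572.122 MeV
Per nucleus in joules: 572.122 MeV × 1.602e-13 J/MeV = 9.1654e-11 J
Per mole: 9.1654e-11 J × 6.022e23 mol⁻¹ = 5.5194e+13 J/mol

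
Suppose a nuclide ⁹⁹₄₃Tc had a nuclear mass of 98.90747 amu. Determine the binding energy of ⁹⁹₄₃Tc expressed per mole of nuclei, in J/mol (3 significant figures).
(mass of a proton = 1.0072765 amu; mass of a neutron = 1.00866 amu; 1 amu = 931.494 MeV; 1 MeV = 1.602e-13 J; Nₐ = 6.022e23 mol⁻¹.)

8.00e+13 J/mol

The nucleus contains 43 protons and 99 − 43 = 56 neutrons.
Mass of separated nucleons = 43(1.0072765) + 56(1.00866) = 43.3128895 + 56.48496 = 99.7978495 amu
Δm = 99.7978495 − 98.90747 = 0.8903795 amu
E_B = 0.8903795 × 931.494 = 829.383 MeV
Per nucleus in joules: 829.383 MeV × 1.602e-13 J/MeV = 1.3287e-10 J
Per mole: 1.3287e-10 J × 6.022e23 mol⁻¹ = 8.0014e+13 J/mol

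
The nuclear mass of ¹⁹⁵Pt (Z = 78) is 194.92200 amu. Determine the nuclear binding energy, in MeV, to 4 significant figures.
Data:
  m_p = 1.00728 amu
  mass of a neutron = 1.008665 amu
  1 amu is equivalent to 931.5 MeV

1546 MeV

Z = 78, so N = A − Z = 195 − 78 = 117.
Total constituent mass: 78 × 1.00728 + 117 × 1.008665 = 196.581645 amu
Δm = 196.581645 − 194.92200 = 1.659645 amu
Converting to energy: 1.659645 amu × 931.5 MeV/amu = 1545.96 MeV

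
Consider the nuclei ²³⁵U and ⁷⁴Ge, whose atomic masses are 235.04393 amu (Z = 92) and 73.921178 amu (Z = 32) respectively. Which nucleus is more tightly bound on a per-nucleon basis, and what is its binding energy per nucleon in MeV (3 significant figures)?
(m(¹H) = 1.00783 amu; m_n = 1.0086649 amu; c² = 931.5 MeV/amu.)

⁷⁴Ge; 8.73 MeV/nucleon

²³⁵U: Σm = 92(1.00783) + 143(1.0086649) = 236.9594407 amu; Δm = 1.9155107 amu; E_B = 1784.3 MeV; E_B/A = 7.593 MeV
⁷⁴Ge: Σm = 32(1.00783) + 42(1.0086649) = 74.6144858 amu; Δm = 0.6933078 amu; E_B = 645.82 MeV; E_B/A = 8.727 MeV
⁷⁴Ge has the higher binding energy per nucleon, so it is the more tightly bound nucleus.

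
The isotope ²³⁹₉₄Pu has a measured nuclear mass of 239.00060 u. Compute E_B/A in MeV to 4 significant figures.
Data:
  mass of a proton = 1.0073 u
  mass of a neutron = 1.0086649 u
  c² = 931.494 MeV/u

Σm = 94·m_p + 145·m_n = 94.6862 + 146.2564105 = 240.9426105 u
The mass defect is 240.9426105 − 239.00060 = 1.9420105 u.
E_B = 1.9420105 × 931.494 = 1808.97 MeV
BE/A = 1808.97 MeV / 239 = 7.569 MeV/nucleon

7.569 MeV/nucleon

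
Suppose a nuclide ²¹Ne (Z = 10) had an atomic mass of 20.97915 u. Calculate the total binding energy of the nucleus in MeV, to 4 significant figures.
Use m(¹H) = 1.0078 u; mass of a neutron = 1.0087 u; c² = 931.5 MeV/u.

181.2 MeV

The nucleus contains 10 protons and 21 − 10 = 11 neutrons.
Σm = 10·m(¹H) + 11·m_n = 10.0780 + 11.0957 = 21.1737 u
Δm = 21.1737 − 20.97915 = 0.19455 u
Converting to energy: 0.19455 u × 931.5 MeV/u = 181.223 MeV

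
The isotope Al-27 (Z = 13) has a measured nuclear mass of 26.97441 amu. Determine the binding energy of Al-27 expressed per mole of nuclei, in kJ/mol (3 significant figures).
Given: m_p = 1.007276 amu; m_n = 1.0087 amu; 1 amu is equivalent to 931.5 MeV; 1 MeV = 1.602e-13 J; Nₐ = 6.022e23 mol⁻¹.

Z = 13, so N = A − Z = 27 − 13 = 14.
Mass of separated nucleons = 13(1.007276) + 14(1.0087) = 13.094588 + 14.1218 = 27.216388 amu
Mass defect Δm = 27.216388 − 26.97441 = 0.241978 amu
E_B = 0.241978 × 931.5 = 225.403 MeV
Per nucleus in joules: 225.403 MeV × 1.602e-13 J/MeV = 3.6110e-11 J
Per mole: 3.6110e-11 J × 6.022e23 mol⁻¹ = 2.1745e+13 J/mol

2.17e+10 kJ/mol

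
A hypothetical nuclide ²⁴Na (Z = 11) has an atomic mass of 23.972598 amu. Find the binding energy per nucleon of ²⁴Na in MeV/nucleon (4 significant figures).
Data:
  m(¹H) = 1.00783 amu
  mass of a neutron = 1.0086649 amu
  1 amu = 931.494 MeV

The nucleus contains 11 protons and 24 − 11 = 13 neutrons.
Mass of separated nucleons = 11(1.00783) + 13(1.0086649) = 11.08613 + 13.1126437 = 24.1987737 amu
Mass defect Δm = 24.1987737 − 23.972598 = 0.2261757 amu
Converting to energy: 0.2261757 amu × 931.494 MeV/amu = 210.681 MeV
Dividing by A = 24 gives 8.778 MeV per nucleon.

8.778 MeV/nucleon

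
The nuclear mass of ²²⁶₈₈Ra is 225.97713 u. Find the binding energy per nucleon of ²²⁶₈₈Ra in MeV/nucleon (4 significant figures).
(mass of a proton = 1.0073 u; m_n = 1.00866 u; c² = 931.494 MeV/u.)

The nucleus contains 88 protons and 226 − 88 = 138 neutrons.
Σm = 88·m_p + 138·m_n = 88.6424 + 139.19508 = 227.83748 u
Δm = 227.83748 − 225.97713 = 1.86035 u
Binding energy = Δm·c² = 1.86035 × 931.494 MeV/u = 1732.90 MeV
Dividing by A = 226 gives 7.668 MeV per nucleon.

7.668 MeV/nucleon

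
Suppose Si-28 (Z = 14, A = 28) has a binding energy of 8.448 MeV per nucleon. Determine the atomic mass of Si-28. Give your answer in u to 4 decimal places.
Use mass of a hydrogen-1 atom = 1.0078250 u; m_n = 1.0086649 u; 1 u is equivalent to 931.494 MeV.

27.9769 u

Total binding energy = 28 × 8.448 = 236.544 MeV
Mass defect = 236.544 MeV / (931.494 MeV/u) = 0.253940 u
Constituent mass = 14(1.0078250) + 14(1.0086649) = 28.2308586 u
Atomic mass = 28.2308586 − 0.253940 = 27.9769186 u ≈ 27.9769 u (to 4 decimal places)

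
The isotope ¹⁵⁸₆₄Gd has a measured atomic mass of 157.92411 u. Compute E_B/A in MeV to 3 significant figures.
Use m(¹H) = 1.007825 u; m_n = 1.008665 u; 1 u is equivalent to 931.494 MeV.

8.20 MeV/nucleon

The nucleus contains 64 protons and 158 − 64 = 94 neutrons.
Total constituent mass: 64 × 1.007825 + 94 × 1.008665 = 159.315310 u
The mass defect is 159.315310 − 157.92411 = 1.391200 u.
Converting to energy: 1.391200 u × 931.494 MeV/u = 1295.89 MeV
Dividing by A = 158 gives 8.202 MeV per nucleon.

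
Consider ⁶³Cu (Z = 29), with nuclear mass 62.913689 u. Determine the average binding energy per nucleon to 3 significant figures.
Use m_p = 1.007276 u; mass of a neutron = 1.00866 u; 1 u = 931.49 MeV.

With 29 protons and 34 neutrons (A = 63):
Mass of separated nucleons = 29(1.007276) + 34(1.00866) = 29.211004 + 34.29444 = 63.505444 u
The mass defect is 63.505444 − 62.913689 = 0.591755 u.
Converting to energy: 0.591755 u × 931.49 MeV/u = 551.214 MeV
BE/A = 551.214 MeV / 63 = 8.749 MeV/nucleon

8.75 MeV/nucleon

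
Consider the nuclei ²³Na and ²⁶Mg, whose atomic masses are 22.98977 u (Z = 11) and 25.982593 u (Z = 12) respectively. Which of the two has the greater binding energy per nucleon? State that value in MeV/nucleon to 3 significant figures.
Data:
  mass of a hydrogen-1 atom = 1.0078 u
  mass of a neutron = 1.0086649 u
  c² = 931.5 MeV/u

²⁶Mg; 8.32 MeV/nucleon

²³Na: Σm = 11(1.0078) + 12(1.0086649) = 23.1897788 u; Δm = 0.2000088 u; E_B = 186.31 MeV; E_B/A = 8.100 MeV
²⁶Mg: Σm = 12(1.0078) + 14(1.0086649) = 26.2149086 u; Δm = 0.2323156 u; E_B = 216.40 MeV; E_B/A = 8.323 MeV
²⁶Mg has the higher binding energy per nucleon, so it is the more tightly bound nucleus.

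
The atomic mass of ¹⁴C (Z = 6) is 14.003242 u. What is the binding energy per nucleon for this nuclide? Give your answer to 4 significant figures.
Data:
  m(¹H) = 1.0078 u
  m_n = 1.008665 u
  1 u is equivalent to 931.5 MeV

With 6 protons and 8 neutrons (A = 14):
Total constituent mass: 6 × 1.0078 + 8 × 1.008665 = 14.116120 u
The mass defect is 14.116120 − 14.003242 = 0.112878 u.
E_B = 0.112878 × 931.5 = 105.146 MeV
Per nucleon: 105.146 / 14 = 7.510 MeV

7.510 MeV/nucleon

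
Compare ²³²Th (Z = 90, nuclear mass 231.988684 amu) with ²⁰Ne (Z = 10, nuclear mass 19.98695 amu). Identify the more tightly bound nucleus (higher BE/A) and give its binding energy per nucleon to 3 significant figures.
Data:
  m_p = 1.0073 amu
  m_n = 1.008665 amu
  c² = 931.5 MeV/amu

²⁰Ne; 8.04 MeV/nucleon

²³²Th: Σm = 90(1.0073) + 142(1.008665) = 233.887430 amu; Δm = 1.898746 amu; E_B = 1768.7 MeV; E_B/A = 7.624 MeV
²⁰Ne: Σm = 10(1.0073) + 10(1.008665) = 20.159650 amu; Δm = 0.172700 amu; E_B = 160.87 MeV; E_B/A = 8.044 MeV
²⁰Ne has the higher binding energy per nucleon, so it is the more tightly bound nucleus.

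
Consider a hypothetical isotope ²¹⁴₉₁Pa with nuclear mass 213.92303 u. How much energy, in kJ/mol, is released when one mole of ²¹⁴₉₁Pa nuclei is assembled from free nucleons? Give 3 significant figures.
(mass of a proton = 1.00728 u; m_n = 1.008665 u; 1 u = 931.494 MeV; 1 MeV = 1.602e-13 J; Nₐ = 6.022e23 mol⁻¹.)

The nucleus contains 91 protons and 214 − 91 = 123 neutrons.
Mass of separated nucleons = 91(1.00728) + 123(1.008665) = 91.66248 + 124.065795 = 215.728275 u
The mass defect is 215.728275 − 213.92303 = 1.805245 u.
E_B = 1.805245 × 931.494 = 1681.57 MeV
Per nucleus in joules: 1681.57 MeV × 1.602e-13 J/MeV = 2.6939e-10 J
Per mole: 2.6939e-10 J × 6.022e23 mol⁻¹ = 1.6223e+14 J/mol

1.62e+11 kJ/mol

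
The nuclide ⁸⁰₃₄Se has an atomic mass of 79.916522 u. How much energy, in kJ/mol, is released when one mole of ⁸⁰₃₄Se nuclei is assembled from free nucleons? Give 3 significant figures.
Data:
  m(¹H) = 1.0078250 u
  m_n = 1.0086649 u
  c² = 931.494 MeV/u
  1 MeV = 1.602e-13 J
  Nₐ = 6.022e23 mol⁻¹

The nucleus contains 34 protons and 80 − 34 = 46 neutrons.
Σm = 34·m(¹H) + 46·m_n = 34.2660500 + 46.3985854 = 80.6646354 u
Mass defect Δm = 80.6646354 − 79.916522 = 0.7481134 u
E_B = 0.7481134 × 931.494 = 696.863 MeV
Per nucleus in joules: 696.863 MeV × 1.602e-13 J/MeV = 1.1164e-10 J
Per mole: 1.1164e-10 J × 6.022e23 mol⁻¹ = 6.7230e+13 J/mol

6.72e+10 kJ/mol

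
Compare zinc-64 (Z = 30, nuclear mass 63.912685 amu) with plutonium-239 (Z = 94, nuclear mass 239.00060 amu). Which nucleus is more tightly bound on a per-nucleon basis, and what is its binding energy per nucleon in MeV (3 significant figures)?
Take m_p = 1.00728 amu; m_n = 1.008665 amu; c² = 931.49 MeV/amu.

zinc-64: Σm = 30(1.00728) + 34(1.008665) = 64.513010 amu; Δm = 0.600325 amu; E_B = 559.197 MeV; E_B/A = 8.737 MeV
plutonium-239: Σm = 94(1.00728) + 145(1.008665) = 240.940745 amu; Δm = 1.940145 amu; E_B = 1807.2 MeV; E_B/A = 7.562 MeV
zinc-64 has the higher binding energy per nucleon, so it is the more tightly bound nucleus.

zinc-64; 8.74 MeV/nucleon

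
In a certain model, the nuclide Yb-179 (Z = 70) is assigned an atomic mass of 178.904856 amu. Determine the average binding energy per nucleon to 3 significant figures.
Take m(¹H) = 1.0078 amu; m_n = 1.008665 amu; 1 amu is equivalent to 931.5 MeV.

The nucleus contains 70 protons and 179 − 70 = 109 neutrons.
Σm = 70·m(¹H) + 109·m_n = 70.5460 + 109.944485 = 180.490485 amu
Δm = 180.490485 − 178.904856 = 1.585629 amu
Converting to energy: 1.585629 amu × 931.5 MeV/amu = 1477.01 MeV
Dividing by A = 179 gives 8.251 MeV per nucleon.

8.25 MeV/nucleon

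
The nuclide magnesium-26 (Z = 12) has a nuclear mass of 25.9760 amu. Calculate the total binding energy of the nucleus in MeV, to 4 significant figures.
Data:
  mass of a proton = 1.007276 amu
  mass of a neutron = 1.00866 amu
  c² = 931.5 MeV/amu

216.6 MeV

Z = 12, so N = A − Z = 26 − 12 = 14.
Mass of separated nucleons = 12(1.007276) + 14(1.00866) = 12.087312 + 14.12124 = 26.208552 amu
Mass defect Δm = 26.208552 − 25.9760 = 0.232552 amu
Converting to energy: 0.232552 amu × 931.5 MeV/amu = 216.622 MeV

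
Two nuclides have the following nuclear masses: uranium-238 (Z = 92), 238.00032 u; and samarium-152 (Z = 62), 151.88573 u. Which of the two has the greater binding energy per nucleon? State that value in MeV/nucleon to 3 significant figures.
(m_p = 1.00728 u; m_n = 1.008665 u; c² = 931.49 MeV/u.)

uranium-238: Σm = 92(1.00728) + 146(1.008665) = 239.934850 u; Δm = 1.934530 u; E_B = 1802.0 MeV; E_B/A = 7.571 MeV
samarium-152: Σm = 62(1.00728) + 90(1.008665) = 153.231210 u; Δm = 1.345480 u; E_B = 1253.3 MeV; E_B/A = 8.245 MeV
samarium-152 has the higher binding energy per nucleon, so it is the more tightly bound nucleus.

samarium-152; 8.25 MeV/nucleon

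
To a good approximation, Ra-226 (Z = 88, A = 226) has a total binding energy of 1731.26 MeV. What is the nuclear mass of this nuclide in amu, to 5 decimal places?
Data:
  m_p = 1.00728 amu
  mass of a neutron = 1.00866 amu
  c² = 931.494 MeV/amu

Mass defect = 1731.26 MeV / (931.494 MeV/amu) = 1.8585842 amu
Constituent mass = 88(1.00728) + 138(1.00866) = 227.83572 amu
Nuclear mass = 227.83572 − 1.8585842 = 225.9771358 amu ≈ 225.97714 amu (to 5 decimal places)

225.97714 amu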